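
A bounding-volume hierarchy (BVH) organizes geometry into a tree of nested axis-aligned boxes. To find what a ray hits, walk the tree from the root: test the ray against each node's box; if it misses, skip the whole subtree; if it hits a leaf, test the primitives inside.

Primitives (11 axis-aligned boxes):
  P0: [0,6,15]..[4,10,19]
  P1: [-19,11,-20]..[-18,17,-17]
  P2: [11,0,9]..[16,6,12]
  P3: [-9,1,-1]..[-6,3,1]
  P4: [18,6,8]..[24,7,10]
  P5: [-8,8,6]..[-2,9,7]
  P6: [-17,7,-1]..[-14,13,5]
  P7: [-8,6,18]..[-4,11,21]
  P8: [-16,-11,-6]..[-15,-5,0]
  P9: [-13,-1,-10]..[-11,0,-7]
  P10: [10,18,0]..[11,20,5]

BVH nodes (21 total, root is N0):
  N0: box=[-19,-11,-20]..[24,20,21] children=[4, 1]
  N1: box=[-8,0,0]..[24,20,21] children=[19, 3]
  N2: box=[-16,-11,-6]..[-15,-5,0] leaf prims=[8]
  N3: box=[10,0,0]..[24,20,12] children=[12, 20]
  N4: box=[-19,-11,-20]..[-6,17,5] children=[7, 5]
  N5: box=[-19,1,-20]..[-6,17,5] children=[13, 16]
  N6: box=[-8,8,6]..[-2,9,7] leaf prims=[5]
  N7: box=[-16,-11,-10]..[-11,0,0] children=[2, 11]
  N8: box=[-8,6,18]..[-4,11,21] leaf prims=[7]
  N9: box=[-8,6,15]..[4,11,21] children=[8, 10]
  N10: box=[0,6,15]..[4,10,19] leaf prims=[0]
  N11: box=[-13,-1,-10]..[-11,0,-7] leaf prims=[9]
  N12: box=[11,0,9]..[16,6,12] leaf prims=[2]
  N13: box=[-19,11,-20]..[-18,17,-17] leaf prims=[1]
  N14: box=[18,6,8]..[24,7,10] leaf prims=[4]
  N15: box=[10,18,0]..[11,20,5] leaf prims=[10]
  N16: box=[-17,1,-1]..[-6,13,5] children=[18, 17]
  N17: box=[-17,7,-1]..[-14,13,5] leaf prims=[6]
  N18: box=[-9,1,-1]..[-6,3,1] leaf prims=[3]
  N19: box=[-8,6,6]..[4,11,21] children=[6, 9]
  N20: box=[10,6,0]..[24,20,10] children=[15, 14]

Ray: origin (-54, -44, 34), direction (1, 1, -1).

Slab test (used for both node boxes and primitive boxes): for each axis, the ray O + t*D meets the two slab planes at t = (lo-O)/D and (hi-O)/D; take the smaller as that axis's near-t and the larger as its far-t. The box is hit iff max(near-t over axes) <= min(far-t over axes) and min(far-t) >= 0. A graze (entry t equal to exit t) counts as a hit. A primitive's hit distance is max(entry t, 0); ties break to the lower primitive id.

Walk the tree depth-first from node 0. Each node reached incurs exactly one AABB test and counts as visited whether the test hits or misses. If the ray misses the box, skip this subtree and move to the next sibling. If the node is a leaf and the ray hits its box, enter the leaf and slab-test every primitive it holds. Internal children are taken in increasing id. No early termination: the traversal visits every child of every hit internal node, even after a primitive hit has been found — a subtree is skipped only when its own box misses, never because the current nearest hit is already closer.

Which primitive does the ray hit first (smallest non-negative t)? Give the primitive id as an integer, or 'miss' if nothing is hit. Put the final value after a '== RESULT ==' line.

Trace the traversal:
N0 x:[35,78] y:[33,64] z:[13,54] -> hit [35,54], descend [1, 4]
  N1 x:[46,78] y:[44,64] z:[13,34] -> miss, prune
  N4 x:[35,48] y:[33,61] z:[29,54] -> hit [35,48], descend [5, 7]
    N5 x:[35,48] y:[45,61] z:[29,54] -> hit [45,48], descend [13, 16]
      N13 x:[35,36] y:[55,61] z:[51,54] -> miss, prune
      N16 x:[37,48] y:[45,57] z:[29,35] -> miss, prune
    N7 x:[38,43] y:[33,44] z:[34,44] -> hit [38,43], descend [2, 11]
      N2 x:[38,39] y:[33,39] z:[34,40] -> hit [38,39] leaf, test {P8@t=38}
      N11 x:[41,43] y:[43,44] z:[41,44] -> hit [43,43] leaf, test {P9@t=43}

9 AABB tests over nodes [0, 1, 4, 5, 13, 16, 7, 2, 11]; 2 leaves entered; closest P8.

== RESULT ==
8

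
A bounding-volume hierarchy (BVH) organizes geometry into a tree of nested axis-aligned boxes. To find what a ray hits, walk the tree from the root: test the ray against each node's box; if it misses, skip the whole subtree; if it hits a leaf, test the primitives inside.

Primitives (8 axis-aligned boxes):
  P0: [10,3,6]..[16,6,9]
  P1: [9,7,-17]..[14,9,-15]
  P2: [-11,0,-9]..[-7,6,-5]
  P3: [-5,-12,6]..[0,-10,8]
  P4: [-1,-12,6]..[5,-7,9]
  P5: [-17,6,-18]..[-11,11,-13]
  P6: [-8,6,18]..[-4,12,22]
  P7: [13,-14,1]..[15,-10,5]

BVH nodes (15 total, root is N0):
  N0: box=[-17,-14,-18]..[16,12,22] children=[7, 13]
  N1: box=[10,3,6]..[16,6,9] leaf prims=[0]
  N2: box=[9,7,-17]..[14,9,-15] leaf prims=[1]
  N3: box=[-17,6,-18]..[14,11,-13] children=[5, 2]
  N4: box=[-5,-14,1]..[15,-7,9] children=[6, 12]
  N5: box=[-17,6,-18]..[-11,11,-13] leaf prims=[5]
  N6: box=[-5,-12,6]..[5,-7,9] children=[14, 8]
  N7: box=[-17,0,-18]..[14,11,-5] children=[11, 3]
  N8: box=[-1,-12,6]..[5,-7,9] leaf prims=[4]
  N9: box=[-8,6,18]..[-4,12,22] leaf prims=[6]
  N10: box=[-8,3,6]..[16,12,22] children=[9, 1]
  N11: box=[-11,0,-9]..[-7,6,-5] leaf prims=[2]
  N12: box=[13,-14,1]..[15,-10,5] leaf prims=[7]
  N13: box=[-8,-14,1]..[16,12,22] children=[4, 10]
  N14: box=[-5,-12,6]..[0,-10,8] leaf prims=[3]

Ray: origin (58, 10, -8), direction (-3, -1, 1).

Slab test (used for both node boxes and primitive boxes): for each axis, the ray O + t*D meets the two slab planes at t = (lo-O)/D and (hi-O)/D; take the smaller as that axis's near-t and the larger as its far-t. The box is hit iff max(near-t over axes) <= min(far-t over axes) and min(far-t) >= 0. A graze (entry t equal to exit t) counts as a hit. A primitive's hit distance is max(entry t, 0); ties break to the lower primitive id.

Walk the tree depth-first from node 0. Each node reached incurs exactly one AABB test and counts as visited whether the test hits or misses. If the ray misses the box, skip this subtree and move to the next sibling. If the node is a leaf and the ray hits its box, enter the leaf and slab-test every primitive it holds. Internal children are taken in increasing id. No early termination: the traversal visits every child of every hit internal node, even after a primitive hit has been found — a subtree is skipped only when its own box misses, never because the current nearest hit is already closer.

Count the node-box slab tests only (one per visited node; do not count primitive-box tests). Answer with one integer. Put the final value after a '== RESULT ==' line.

Trace the traversal:
N0 x:[14,25] y:[-2,24] z:[-10,30] -> hit [14,24], descend [7, 13]
  N7 x:[44/3,25] y:[-1,10] z:[-10,3] -> miss, prune
  N13 x:[14,22] y:[-2,24] z:[9,30] -> hit [14,22], descend [4, 10]
    N4 x:[43/3,21] y:[17,24] z:[9,17] -> hit [17,17], descend [6, 12]
      N6 x:[53/3,21] y:[17,22] z:[14,17] -> miss, prune
      N12 x:[43/3,15] y:[20,24] z:[9,13] -> miss, prune
    N10 x:[14,22] y:[-2,7] z:[14,30] -> miss, prune

Visited [0, 7, 13, 4, 6, 12, 10]. Tests: 7 box, 0 leaf. Nearest: miss.

== RESULT ==
7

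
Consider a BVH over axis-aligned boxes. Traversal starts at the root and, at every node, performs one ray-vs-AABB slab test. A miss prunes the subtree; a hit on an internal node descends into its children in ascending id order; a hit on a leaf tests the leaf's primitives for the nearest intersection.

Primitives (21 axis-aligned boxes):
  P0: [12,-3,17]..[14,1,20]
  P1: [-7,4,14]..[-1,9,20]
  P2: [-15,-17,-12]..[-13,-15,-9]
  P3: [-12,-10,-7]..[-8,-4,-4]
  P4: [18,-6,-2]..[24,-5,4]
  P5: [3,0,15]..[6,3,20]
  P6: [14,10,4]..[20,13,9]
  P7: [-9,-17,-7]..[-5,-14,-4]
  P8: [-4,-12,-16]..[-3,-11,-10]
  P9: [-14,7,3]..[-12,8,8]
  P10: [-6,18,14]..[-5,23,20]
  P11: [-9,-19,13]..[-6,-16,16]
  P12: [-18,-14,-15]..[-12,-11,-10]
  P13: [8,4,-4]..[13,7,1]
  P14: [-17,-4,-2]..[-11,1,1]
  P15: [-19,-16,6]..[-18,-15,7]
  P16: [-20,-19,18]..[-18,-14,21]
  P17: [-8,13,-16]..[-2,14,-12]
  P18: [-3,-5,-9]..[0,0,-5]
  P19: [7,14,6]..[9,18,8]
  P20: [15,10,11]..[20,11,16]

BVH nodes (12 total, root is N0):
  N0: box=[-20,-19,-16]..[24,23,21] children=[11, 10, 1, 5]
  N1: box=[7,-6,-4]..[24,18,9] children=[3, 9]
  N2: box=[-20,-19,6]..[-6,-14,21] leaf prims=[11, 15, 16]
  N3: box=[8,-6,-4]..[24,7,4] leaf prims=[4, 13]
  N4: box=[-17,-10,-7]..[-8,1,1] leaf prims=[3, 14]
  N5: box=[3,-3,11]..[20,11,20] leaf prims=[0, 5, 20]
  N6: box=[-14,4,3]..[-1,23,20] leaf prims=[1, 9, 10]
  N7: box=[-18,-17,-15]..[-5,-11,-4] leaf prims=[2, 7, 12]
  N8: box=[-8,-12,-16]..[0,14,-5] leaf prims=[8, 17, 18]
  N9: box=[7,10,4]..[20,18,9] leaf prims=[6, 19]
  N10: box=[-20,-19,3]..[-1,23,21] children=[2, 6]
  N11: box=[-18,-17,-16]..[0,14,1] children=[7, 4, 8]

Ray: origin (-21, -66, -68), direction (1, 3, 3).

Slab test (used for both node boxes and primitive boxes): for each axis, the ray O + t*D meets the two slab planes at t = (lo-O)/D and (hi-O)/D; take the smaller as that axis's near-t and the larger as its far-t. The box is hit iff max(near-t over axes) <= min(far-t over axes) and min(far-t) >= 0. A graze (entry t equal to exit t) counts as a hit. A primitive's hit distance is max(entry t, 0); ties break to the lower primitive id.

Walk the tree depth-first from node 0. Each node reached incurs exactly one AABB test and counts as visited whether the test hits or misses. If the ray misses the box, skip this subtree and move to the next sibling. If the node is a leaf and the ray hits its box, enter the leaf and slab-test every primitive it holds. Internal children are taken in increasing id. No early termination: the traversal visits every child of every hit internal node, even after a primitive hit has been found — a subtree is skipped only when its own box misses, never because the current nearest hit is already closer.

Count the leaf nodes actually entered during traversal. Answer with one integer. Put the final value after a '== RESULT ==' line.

Walk:
N0 x:[1,45] y:[47/3,89/3] z:[52/3,89/3] -> hit [52/3,89/3], descend [1, 5, 10, 11]
  N1 x:[28,45] y:[20,28] z:[64/3,77/3] -> miss, prune
  N5 x:[24,41] y:[21,77/3] z:[79/3,88/3] -> miss, prune
  N10 x:[1,20] y:[47/3,89/3] z:[71/3,89/3] -> miss, prune
  N11 x:[3,21] y:[49/3,80/3] z:[52/3,23] -> hit [52/3,21], descend [4, 7, 8]
    N4 x:[4,13] y:[56/3,67/3] z:[61/3,23] -> miss, prune
    N7 x:[3,16] y:[49/3,55/3] z:[53/3,64/3] -> miss, prune
    N8 x:[13,21] y:[18,80/3] z:[52/3,21] -> hit [18,21] leaf, test {P8@t=18, P17(miss), P18@t=61/3}

Visited [0, 1, 5, 10, 11, 4, 7, 8]. Tests: 8 box, 1 leaf. Nearest: P8.

== RESULT ==
1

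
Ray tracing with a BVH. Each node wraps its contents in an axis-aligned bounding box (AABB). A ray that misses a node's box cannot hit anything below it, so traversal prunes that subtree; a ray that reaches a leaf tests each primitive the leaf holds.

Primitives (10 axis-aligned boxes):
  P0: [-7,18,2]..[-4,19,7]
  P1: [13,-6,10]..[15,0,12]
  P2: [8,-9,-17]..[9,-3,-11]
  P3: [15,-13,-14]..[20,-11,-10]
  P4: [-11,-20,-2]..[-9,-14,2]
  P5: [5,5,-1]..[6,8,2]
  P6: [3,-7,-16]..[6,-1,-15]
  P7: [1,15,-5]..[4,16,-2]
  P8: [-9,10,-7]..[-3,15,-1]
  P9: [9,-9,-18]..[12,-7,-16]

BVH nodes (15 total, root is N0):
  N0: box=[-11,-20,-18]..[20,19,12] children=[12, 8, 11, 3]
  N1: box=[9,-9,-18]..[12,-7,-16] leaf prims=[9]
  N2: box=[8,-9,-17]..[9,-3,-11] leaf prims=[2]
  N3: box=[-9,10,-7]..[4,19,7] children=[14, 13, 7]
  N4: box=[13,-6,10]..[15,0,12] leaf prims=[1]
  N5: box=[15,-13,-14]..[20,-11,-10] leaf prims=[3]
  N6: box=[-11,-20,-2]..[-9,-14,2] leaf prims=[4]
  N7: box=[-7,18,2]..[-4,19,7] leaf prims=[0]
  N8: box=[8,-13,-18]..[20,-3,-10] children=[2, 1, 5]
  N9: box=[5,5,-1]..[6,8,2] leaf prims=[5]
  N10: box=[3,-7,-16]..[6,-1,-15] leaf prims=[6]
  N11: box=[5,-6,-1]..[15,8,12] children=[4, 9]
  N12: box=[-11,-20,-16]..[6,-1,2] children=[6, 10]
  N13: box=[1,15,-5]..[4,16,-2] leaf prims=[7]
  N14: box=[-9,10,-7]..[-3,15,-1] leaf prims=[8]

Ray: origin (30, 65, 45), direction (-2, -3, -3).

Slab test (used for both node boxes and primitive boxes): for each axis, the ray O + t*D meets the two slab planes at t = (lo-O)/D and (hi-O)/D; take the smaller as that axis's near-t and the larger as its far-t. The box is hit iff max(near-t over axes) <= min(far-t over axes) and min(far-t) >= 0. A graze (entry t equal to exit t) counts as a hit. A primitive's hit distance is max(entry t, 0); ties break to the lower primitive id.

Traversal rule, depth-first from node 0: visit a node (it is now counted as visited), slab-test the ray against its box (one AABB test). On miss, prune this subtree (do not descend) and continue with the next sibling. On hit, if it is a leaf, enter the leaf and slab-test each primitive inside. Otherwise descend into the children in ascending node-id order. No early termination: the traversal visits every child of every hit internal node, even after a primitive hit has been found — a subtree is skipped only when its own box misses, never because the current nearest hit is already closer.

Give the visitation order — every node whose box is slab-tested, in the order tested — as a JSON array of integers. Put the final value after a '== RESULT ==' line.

Walk:
N0 x:[5,41/2] y:[46/3,85/3] z:[11,21] -> hit [46/3,41/2], descend [3, 8, 11, 12]
  N3 x:[13,39/2] y:[46/3,55/3] z:[38/3,52/3] -> hit [46/3,52/3], descend [7, 13, 14]
    N7 x:[17,37/2] y:[46/3,47/3] z:[38/3,43/3] -> miss, prune
    N13 x:[13,29/2] y:[49/3,50/3] z:[47/3,50/3] -> miss, prune
    N14 x:[33/2,39/2] y:[50/3,55/3] z:[46/3,52/3] -> hit [50/3,52/3] leaf, test {P8@t=50/3}
  N8 x:[5,11] y:[68/3,26] z:[55/3,21] -> miss, prune
  N11 x:[15/2,25/2] y:[19,71/3] z:[11,46/3] -> miss, prune
  N12 x:[12,41/2] y:[22,85/3] z:[43/3,61/3] -> miss, prune

8 AABB tests over nodes [0, 3, 7, 13, 14, 8, 11, 12]; 1 leaf entered; closest P8.

== RESULT ==
[0, 3, 7, 13, 14, 8, 11, 12]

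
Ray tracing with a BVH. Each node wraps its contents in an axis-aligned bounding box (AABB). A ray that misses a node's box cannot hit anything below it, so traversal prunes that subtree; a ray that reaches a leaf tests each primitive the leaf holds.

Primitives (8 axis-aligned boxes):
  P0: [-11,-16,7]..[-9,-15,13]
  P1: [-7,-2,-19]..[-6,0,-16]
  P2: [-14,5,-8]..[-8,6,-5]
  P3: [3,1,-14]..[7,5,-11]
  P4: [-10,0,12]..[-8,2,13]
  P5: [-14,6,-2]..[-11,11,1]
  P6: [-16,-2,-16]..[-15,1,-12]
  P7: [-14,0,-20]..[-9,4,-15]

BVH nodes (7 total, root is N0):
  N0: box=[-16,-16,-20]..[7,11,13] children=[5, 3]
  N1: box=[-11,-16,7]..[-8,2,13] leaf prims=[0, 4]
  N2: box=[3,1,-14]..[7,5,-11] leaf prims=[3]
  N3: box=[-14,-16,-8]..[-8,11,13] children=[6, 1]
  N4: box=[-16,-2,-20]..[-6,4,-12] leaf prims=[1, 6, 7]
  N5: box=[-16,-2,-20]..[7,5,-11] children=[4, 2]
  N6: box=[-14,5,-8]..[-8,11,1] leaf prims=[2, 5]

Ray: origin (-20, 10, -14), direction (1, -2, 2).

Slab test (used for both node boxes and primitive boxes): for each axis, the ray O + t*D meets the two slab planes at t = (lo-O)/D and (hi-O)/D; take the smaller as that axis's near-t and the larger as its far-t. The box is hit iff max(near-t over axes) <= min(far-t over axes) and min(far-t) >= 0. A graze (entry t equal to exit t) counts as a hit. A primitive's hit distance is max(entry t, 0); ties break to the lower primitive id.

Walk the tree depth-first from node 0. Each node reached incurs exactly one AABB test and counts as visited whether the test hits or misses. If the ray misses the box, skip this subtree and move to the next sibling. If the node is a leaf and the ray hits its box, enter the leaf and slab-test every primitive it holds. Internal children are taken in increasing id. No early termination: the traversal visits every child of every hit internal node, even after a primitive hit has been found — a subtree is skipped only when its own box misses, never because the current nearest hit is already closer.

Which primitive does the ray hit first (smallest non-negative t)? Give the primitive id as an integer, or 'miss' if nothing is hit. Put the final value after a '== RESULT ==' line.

Traverse from the root:
N0 x:[4,27] y:[-1/2,13] z:[-3,27/2] -> hit [4,13], descend [3, 5]
  N3 x:[6,12] y:[-1/2,13] z:[3,27/2] -> hit [6,12], descend [1, 6]
    N1 x:[9,12] y:[4,13] z:[21/2,27/2] -> hit [21/2,12] leaf, test {P0(miss), P4(miss)}
    N6 x:[6,12] y:[-1/2,5/2] z:[3,15/2] -> miss, prune
  N5 x:[4,27] y:[5/2,6] z:[-3,3/2] -> miss, prune

Visited [0, 3, 1, 6, 5]. Tests: 5 box, 1 leaf. Nearest: miss.

== RESULT ==
miss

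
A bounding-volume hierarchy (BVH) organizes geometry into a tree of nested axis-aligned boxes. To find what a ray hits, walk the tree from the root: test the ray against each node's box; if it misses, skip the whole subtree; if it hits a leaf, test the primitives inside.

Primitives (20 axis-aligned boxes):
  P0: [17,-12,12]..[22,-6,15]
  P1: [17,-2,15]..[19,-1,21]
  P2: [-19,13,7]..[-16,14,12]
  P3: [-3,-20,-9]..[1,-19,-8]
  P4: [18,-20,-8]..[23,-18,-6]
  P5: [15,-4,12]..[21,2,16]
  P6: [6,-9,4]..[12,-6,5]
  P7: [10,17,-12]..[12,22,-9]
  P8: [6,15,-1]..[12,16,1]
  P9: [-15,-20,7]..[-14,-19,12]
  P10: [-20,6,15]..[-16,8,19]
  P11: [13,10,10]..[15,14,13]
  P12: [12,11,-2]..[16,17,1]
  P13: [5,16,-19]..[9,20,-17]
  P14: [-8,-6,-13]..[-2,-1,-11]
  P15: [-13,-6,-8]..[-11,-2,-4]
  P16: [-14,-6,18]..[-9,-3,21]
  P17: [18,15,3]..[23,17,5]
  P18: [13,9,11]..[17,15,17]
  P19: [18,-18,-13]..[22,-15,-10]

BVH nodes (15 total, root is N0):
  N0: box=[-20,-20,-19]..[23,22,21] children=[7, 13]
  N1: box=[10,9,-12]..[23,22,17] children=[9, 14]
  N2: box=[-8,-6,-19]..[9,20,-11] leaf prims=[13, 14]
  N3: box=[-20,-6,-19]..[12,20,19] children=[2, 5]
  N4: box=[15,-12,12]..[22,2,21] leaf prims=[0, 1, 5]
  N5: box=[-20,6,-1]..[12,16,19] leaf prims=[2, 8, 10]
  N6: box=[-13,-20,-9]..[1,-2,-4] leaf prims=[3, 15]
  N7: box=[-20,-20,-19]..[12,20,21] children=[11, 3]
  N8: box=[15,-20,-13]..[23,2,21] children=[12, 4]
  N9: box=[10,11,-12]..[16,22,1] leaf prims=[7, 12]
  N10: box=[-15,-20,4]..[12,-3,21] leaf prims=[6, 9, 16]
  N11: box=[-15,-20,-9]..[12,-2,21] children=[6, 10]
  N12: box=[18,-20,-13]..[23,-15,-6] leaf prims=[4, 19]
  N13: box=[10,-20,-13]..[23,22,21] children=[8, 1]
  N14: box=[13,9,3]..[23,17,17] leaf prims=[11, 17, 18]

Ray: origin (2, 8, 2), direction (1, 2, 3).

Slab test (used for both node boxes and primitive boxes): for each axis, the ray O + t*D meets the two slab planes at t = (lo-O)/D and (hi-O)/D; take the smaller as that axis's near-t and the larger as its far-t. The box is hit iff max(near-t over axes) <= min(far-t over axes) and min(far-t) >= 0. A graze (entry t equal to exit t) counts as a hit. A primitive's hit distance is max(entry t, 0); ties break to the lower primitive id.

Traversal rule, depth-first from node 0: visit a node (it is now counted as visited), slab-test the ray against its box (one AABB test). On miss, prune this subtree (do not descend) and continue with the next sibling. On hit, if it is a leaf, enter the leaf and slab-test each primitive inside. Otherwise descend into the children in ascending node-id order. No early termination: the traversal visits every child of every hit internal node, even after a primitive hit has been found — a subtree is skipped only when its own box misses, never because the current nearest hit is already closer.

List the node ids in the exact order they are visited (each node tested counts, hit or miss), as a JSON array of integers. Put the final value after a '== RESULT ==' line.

Traverse from the root:
N0 x:[-22,21] y:[-14,7] z:[-7,19/3] -> hit [-7,19/3], descend [7, 13]
  N7 x:[-22,10] y:[-14,6] z:[-7,19/3] -> hit [-7,6], descend [3, 11]
    N3 x:[-22,10] y:[-7,6] z:[-7,17/3] -> hit [-7,17/3], descend [2, 5]
      N2 x:[-10,7] y:[-7,6] z:[-7,-13/3] -> miss, prune
      N5 x:[-22,10] y:[-1,4] z:[-1,17/3] -> hit [-1,4] leaf, test {P2(miss), P8(miss), P10(miss)}
    N11 x:[-17,10] y:[-14,-5] z:[-11/3,19/3] -> miss, prune
  N13 x:[8,21] y:[-14,7] z:[-5,19/3] -> miss, prune

Summary -> nodes [0, 7, 3, 2, 5, 11, 13]; box-tests=7; leaf-entries=1; first=miss

== RESULT ==
[0, 7, 3, 2, 5, 11, 13]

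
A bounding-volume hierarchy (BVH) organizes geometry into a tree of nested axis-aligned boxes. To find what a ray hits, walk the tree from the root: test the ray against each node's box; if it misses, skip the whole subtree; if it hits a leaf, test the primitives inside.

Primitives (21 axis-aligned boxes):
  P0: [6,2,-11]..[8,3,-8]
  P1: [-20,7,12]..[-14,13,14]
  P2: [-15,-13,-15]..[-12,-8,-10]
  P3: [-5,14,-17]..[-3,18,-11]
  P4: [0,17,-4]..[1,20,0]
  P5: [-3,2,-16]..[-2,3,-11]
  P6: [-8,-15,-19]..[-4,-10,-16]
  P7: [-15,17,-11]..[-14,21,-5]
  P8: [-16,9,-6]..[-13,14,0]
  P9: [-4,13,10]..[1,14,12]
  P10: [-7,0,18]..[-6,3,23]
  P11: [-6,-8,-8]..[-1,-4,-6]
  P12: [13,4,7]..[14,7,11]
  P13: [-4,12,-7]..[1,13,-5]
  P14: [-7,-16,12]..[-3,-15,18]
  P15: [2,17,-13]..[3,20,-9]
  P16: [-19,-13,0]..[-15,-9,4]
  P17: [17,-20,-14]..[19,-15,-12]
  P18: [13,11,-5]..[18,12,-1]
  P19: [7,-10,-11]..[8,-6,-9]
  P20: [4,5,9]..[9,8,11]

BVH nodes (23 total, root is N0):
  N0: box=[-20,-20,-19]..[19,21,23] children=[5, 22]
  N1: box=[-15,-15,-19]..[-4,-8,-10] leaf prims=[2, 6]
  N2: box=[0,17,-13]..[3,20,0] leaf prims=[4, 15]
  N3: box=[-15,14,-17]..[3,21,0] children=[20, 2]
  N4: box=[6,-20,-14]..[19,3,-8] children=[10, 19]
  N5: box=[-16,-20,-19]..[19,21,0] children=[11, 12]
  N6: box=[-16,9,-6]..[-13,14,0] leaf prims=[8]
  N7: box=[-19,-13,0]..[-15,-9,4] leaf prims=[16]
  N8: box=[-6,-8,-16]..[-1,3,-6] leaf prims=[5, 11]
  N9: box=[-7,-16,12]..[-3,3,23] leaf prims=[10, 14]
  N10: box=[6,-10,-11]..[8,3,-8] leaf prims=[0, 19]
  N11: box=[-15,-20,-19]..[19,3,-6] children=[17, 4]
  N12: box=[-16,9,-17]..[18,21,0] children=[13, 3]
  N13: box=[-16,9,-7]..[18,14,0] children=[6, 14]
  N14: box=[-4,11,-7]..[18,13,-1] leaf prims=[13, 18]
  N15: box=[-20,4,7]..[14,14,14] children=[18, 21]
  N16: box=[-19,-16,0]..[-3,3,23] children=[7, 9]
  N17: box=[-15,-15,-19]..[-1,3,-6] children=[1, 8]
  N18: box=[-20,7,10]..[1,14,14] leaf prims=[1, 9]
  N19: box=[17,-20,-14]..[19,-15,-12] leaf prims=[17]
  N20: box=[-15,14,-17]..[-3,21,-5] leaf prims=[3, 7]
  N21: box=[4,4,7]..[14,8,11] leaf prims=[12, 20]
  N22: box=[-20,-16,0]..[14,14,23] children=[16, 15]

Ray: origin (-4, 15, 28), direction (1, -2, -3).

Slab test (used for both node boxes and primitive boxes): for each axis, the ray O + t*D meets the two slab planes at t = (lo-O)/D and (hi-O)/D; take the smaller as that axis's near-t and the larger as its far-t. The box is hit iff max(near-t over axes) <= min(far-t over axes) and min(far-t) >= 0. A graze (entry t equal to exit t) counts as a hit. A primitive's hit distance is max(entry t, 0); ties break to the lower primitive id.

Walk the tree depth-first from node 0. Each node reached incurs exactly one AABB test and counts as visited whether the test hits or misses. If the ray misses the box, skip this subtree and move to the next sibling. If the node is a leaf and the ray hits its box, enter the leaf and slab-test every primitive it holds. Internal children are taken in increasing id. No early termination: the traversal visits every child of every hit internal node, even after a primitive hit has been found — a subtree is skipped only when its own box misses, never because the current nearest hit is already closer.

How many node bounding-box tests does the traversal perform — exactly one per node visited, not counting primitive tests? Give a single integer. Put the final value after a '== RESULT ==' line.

Walk:
N0 x:[-16,23] y:[-3,35/2] z:[5/3,47/3] -> hit [5/3,47/3], descend [5, 22]
  N5 x:[-12,23] y:[-3,35/2] z:[28/3,47/3] -> hit [28/3,47/3], descend [11, 12]
    N11 x:[-11,23] y:[6,35/2] z:[34/3,47/3] -> hit [34/3,47/3], descend [4, 17]
      N4 x:[10,23] y:[6,35/2] z:[12,14] -> hit [12,14], descend [10, 19]
        N10 x:[10,12] y:[6,25/2] z:[12,13] -> hit [12,12] leaf, test {P0(miss), P19(miss)}
        N19 x:[21,23] y:[15,35/2] z:[40/3,14] -> miss, prune
      N17 x:[-11,3] y:[6,15] z:[34/3,47/3] -> miss, prune
    N12 x:[-12,22] y:[-3,3] z:[28/3,15] -> miss, prune
  N22 x:[-16,18] y:[1/2,31/2] z:[5/3,28/3] -> hit [5/3,28/3], descend [15, 16]
    N15 x:[-16,18] y:[1/2,11/2] z:[14/3,7] -> hit [14/3,11/2], descend [18, 21]
      N18 x:[-16,5] y:[1/2,4] z:[14/3,6] -> miss, prune
      N21 x:[8,18] y:[7/2,11/2] z:[17/3,7] -> miss, prune
    N16 x:[-15,1] y:[6,31/2] z:[5/3,28/3] -> miss, prune

Visited [0, 5, 11, 4, 10, 19, 17, 12, 22, 15, 18, 21, 16]. Tests: 13 box, 1 leaf. Nearest: miss.

== RESULT ==
13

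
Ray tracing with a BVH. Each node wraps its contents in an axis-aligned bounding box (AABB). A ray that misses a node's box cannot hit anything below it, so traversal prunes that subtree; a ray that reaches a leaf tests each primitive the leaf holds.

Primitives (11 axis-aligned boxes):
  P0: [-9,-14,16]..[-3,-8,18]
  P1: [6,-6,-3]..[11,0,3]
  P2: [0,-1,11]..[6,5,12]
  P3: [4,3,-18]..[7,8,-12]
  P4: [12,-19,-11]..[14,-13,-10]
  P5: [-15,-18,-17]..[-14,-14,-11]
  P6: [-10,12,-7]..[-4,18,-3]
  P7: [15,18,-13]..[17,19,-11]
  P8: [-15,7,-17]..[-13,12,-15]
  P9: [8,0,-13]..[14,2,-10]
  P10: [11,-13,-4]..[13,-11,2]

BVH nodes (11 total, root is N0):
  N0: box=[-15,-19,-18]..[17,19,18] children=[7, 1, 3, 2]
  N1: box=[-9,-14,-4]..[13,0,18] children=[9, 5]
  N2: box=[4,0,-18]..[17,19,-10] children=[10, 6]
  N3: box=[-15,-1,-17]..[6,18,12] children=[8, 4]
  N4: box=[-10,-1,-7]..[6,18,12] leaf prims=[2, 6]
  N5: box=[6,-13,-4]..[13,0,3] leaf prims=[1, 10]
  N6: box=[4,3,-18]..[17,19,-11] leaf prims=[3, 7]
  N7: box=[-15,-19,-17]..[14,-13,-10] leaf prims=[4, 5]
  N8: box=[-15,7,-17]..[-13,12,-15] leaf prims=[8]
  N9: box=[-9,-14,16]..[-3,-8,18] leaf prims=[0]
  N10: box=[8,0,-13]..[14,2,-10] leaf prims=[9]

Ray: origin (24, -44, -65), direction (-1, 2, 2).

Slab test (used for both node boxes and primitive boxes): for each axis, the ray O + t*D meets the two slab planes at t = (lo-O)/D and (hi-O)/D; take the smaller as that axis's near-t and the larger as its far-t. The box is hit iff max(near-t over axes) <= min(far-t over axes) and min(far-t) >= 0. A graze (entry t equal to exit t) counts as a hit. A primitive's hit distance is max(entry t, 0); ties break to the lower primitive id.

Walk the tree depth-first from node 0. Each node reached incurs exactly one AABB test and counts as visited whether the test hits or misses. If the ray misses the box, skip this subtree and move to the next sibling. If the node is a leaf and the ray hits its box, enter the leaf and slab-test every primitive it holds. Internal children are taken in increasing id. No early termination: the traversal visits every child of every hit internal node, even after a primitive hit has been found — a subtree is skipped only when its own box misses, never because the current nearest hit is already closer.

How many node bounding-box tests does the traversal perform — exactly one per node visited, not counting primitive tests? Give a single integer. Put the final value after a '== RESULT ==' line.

Walk:
N0 x:[7,39] y:[25/2,63/2] z:[47/2,83/2] -> hit [47/2,63/2], descend [1, 2, 3, 7]
  N1 x:[11,33] y:[15,22] z:[61/2,83/2] -> miss, prune
  N2 x:[7,20] y:[22,63/2] z:[47/2,55/2] -> miss, prune
  N3 x:[18,39] y:[43/2,31] z:[24,77/2] -> hit [24,31], descend [4, 8]
    N4 x:[18,34] y:[43/2,31] z:[29,77/2] -> hit [29,31] leaf, test {P2(miss), P6@t=29}
    N8 x:[37,39] y:[51/2,28] z:[24,25] -> miss, prune
  N7 x:[10,39] y:[25/2,31/2] z:[24,55/2] -> miss, prune

Visited [0, 1, 2, 3, 4, 8, 7]. Tests: 7 box, 1 leaf. Nearest: P6.

== RESULT ==
7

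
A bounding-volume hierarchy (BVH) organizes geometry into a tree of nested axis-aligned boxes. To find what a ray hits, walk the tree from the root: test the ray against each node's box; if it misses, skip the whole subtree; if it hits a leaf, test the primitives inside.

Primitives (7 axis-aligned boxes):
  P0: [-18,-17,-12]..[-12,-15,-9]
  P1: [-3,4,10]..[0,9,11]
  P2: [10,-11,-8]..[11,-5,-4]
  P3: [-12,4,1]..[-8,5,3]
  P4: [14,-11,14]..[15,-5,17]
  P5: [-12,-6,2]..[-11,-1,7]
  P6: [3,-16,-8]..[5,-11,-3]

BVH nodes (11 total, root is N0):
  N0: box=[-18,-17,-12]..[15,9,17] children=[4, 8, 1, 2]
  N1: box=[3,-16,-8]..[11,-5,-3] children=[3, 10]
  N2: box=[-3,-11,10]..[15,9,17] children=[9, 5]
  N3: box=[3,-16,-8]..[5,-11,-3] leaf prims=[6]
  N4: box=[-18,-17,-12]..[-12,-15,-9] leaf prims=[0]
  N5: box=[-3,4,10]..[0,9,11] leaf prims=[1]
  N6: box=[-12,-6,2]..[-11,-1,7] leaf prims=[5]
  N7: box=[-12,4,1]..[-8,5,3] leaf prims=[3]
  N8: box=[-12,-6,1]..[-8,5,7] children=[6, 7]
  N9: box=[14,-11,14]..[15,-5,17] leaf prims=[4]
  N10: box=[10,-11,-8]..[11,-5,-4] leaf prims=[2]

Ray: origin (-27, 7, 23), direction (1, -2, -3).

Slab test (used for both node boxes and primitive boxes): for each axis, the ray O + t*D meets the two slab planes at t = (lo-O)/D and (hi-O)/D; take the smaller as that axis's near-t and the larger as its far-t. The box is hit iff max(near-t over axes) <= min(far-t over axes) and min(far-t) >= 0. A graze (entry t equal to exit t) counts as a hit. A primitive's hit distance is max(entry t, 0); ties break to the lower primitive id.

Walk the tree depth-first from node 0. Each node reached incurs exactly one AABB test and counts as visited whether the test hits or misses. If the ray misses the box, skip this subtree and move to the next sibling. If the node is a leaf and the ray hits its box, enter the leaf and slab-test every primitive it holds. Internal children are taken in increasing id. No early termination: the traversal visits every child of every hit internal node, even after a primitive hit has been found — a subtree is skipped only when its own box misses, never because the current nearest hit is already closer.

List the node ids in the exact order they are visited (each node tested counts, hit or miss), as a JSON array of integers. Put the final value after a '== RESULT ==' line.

Walk:
N0 x:[9,42] y:[-1,12] z:[2,35/3] -> hit [9,35/3], descend [1, 2, 4, 8]
  N1 x:[30,38] y:[6,23/2] z:[26/3,31/3] -> miss, prune
  N2 x:[24,42] y:[-1,9] z:[2,13/3] -> miss, prune
  N4 x:[9,15] y:[11,12] z:[32/3,35/3] -> hit [11,35/3] leaf, test {P0@t=11}
  N8 x:[15,19] y:[1,13/2] z:[16/3,22/3] -> miss, prune

Summary -> nodes [0, 1, 2, 4, 8]; box-tests=5; leaf-entries=1; first=P0

== RESULT ==
[0, 1, 2, 4, 8]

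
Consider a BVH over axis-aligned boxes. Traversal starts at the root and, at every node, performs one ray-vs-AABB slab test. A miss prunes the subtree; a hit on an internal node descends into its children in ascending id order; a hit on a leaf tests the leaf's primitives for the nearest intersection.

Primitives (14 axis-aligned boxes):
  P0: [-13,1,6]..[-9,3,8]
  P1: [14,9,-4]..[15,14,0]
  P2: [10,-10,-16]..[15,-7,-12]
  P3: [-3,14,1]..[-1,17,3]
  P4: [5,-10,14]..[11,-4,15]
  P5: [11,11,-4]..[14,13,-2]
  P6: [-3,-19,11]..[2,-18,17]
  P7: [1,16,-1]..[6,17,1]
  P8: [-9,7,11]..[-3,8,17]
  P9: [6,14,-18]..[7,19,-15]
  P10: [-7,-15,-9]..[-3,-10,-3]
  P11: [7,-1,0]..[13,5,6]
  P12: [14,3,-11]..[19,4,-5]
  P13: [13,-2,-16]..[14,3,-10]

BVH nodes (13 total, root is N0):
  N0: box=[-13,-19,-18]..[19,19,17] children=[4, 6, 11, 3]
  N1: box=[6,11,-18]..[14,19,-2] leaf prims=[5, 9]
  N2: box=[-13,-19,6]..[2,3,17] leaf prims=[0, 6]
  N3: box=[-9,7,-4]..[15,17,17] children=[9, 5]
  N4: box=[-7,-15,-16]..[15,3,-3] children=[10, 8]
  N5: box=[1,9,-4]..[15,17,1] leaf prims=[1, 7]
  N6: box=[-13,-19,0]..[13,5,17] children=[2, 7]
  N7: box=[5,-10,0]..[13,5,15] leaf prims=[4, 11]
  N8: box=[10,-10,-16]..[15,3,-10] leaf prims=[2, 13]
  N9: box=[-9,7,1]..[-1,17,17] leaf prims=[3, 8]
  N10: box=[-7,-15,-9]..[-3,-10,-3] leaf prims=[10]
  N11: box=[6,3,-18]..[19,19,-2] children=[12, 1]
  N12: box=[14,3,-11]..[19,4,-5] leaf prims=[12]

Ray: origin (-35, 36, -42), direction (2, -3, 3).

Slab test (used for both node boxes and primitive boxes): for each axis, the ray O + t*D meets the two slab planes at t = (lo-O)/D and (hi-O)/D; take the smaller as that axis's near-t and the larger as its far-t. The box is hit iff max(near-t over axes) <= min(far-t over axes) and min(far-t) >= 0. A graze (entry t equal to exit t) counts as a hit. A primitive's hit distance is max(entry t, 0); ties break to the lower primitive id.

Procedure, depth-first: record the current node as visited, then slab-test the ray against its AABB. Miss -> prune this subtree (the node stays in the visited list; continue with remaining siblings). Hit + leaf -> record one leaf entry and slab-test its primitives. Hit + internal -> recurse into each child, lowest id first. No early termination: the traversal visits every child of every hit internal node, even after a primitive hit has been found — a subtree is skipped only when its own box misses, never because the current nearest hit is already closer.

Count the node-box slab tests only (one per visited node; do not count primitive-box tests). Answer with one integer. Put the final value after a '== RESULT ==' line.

Trace the traversal:
N0 x:[11,27] y:[17/3,55/3] z:[8,59/3] -> hit [11,55/3], descend [3, 4, 6, 11]
  N3 x:[13,25] y:[19/3,29/3] z:[38/3,59/3] -> miss, prune
  N4 x:[14,25] y:[11,17] z:[26/3,13] -> miss, prune
  N6 x:[11,24] y:[31/3,55/3] z:[14,59/3] -> hit [14,55/3], descend [2, 7]
    N2 x:[11,37/2] y:[11,55/3] z:[16,59/3] -> hit [16,55/3] leaf, test {P0(miss), P6@t=18}
    N7 x:[20,24] y:[31/3,46/3] z:[14,19] -> miss, prune
  N11 x:[41/2,27] y:[17/3,11] z:[8,40/3] -> miss, prune

Summary -> nodes [0, 3, 4, 6, 2, 7, 11]; box-tests=7; leaf-entries=1; first=P6

== RESULT ==
7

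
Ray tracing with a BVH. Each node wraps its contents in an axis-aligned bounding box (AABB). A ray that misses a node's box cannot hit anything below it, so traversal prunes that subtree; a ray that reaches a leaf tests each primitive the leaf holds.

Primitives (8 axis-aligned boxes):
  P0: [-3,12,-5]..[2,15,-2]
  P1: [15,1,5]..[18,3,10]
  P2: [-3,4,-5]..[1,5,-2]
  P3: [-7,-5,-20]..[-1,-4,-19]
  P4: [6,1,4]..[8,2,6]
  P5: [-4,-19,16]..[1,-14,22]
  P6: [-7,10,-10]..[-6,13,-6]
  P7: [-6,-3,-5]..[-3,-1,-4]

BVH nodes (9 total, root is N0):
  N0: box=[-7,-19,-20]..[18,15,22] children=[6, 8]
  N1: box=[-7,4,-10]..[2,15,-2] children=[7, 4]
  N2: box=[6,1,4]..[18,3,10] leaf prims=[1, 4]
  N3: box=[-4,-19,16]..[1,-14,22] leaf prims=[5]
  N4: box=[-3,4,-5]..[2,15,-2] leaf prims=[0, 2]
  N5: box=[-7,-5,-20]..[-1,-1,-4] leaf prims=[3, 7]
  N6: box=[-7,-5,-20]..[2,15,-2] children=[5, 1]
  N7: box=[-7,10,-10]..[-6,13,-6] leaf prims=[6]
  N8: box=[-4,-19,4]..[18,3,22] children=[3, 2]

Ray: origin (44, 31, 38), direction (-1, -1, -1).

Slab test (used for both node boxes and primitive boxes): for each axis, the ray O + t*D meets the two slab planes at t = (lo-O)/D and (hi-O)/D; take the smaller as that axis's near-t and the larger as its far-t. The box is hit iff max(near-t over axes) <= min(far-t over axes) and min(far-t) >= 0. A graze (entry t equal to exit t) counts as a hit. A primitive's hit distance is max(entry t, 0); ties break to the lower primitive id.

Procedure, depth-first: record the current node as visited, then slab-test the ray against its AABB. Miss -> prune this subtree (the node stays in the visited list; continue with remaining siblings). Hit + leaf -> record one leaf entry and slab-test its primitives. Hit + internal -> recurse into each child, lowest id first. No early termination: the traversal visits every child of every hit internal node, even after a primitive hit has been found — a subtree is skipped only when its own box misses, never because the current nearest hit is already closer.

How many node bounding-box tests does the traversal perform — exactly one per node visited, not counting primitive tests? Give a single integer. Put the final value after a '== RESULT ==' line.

Walk:
N0 x:[26,51] y:[16,50] z:[16,58] -> hit [26,50], descend [6, 8]
  N6 x:[42,51] y:[16,36] z:[40,58] -> miss, prune
  N8 x:[26,48] y:[28,50] z:[16,34] -> hit [28,34], descend [2, 3]
    N2 x:[26,38] y:[28,30] z:[28,34] -> hit [28,30] leaf, test {P1@t=28, P4(miss)}
    N3 x:[43,48] y:[45,50] z:[16,22] -> miss, prune

Summary -> nodes [0, 6, 8, 2, 3]; box-tests=5; leaf-entries=1; first=P1

== RESULT ==
5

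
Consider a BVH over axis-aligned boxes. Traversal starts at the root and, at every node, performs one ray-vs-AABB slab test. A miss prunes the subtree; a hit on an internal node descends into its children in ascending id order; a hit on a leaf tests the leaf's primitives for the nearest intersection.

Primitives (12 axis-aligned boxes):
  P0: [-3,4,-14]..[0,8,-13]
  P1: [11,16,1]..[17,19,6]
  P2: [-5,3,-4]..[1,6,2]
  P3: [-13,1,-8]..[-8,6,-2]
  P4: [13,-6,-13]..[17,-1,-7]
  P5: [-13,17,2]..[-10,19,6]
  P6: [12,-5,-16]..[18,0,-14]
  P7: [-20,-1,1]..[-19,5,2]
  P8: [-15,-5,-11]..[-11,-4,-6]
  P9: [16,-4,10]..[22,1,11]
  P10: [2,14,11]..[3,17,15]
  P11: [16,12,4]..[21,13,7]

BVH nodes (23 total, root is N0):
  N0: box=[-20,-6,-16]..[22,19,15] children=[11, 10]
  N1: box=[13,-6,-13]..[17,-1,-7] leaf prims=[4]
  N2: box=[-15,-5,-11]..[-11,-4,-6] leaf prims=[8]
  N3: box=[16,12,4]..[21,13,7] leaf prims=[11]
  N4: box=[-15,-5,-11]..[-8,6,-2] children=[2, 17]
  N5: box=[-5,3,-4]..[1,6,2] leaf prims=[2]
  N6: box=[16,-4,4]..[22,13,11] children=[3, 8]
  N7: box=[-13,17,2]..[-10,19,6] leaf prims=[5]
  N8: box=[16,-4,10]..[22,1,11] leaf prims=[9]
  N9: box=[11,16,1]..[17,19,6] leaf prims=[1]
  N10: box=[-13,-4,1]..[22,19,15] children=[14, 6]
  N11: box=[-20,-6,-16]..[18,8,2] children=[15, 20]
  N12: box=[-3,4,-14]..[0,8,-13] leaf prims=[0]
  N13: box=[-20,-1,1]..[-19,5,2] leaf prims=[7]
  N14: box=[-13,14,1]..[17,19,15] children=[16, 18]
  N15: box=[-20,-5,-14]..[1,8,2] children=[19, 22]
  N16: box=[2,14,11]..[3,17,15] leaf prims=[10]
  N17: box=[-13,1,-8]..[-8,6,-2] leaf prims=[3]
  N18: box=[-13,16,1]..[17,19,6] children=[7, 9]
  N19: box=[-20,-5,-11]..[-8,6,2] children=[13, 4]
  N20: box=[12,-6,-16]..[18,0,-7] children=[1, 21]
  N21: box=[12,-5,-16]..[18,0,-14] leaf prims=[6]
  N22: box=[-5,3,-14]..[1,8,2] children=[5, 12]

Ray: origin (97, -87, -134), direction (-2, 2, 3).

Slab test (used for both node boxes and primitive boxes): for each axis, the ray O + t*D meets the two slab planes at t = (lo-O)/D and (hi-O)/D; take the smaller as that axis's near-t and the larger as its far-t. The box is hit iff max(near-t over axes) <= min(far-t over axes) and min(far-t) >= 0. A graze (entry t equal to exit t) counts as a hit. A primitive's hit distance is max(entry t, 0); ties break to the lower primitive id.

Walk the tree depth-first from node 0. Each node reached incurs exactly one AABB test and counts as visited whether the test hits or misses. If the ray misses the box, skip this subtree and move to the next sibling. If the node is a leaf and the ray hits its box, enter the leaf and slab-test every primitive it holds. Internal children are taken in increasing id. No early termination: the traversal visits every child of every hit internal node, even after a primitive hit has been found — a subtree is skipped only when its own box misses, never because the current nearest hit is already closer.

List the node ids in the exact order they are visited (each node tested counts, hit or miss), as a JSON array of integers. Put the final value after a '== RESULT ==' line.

Trace the traversal:
N0 x:[75/2,117/2] y:[81/2,53] z:[118/3,149/3] -> hit [81/2,149/3], descend [10, 11]
  N10 x:[75/2,55] y:[83/2,53] z:[45,149/3] -> hit [45,149/3], descend [6, 14]
    N6 x:[75/2,81/2] y:[83/2,50] z:[46,145/3] -> miss, prune
    N14 x:[40,55] y:[101/2,53] z:[45,149/3] -> miss, prune
  N11 x:[79/2,117/2] y:[81/2,95/2] z:[118/3,136/3] -> hit [81/2,136/3], descend [15, 20]
    N15 x:[48,117/2] y:[41,95/2] z:[40,136/3] -> miss, prune
    N20 x:[79/2,85/2] y:[81/2,87/2] z:[118/3,127/3] -> hit [81/2,127/3], descend [1, 21]
      N1 x:[40,42] y:[81/2,43] z:[121/3,127/3] -> hit [81/2,42] leaf, test {P4@t=81/2}
      N21 x:[79/2,85/2] y:[41,87/2] z:[118/3,40] -> miss, prune

Visited [0, 10, 6, 14, 11, 15, 20, 1, 21]. Tests: 9 box, 1 leaf. Nearest: P4.

== RESULT ==
[0, 10, 6, 14, 11, 15, 20, 1, 21]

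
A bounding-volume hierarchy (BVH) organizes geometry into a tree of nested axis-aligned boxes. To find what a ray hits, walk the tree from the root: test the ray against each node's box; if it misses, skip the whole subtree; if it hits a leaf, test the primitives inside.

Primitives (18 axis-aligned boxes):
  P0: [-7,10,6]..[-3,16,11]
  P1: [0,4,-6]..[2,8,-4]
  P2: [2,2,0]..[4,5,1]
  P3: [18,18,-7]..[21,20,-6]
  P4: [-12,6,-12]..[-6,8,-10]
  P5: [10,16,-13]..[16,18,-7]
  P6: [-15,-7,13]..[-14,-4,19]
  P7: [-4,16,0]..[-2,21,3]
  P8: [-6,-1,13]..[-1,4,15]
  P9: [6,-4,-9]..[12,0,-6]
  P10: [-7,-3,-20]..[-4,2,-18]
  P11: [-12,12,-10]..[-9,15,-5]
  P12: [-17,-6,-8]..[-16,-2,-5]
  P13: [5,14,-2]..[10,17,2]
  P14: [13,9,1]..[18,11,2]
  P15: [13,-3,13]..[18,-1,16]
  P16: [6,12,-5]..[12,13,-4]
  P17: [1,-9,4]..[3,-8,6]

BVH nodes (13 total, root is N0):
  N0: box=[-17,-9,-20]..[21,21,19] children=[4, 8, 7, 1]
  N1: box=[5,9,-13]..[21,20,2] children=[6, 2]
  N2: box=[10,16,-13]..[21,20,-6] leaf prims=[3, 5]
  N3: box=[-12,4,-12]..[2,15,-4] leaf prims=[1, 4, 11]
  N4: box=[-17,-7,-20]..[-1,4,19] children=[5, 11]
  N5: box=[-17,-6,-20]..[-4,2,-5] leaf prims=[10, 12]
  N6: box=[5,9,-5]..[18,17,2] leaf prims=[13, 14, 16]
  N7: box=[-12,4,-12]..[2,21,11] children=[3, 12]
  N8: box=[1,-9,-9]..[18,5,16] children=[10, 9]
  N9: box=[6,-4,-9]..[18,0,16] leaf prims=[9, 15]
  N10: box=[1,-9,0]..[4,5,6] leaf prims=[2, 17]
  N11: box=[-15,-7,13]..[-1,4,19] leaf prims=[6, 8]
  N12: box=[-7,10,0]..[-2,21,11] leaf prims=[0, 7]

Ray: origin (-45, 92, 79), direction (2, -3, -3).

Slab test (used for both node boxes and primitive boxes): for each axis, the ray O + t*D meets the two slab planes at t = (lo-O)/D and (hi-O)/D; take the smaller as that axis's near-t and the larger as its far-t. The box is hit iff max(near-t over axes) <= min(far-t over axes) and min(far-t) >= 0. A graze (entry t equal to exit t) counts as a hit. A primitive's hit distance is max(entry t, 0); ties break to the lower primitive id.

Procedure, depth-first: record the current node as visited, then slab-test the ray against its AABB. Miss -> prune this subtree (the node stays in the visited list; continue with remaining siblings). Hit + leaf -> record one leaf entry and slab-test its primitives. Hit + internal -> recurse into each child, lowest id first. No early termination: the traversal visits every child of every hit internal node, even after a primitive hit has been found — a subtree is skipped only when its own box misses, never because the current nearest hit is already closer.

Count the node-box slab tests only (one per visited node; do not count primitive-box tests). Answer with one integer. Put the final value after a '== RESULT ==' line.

Trace the traversal:
N0 x:[14,33] y:[71/3,101/3] z:[20,33] -> hit [71/3,33], descend [1, 4, 7, 8]
  N1 x:[25,33] y:[24,83/3] z:[77/3,92/3] -> hit [77/3,83/3], descend [2, 6]
    N2 x:[55/2,33] y:[24,76/3] z:[85/3,92/3] -> miss, prune
    N6 x:[25,63/2] y:[25,83/3] z:[77/3,28] -> hit [77/3,83/3] leaf, test {P13@t=77/3, P14(miss), P16(miss)}
  N4 x:[14,22] y:[88/3,33] z:[20,33] -> miss, prune
  N7 x:[33/2,47/2] y:[71/3,88/3] z:[68/3,91/3] -> miss, prune
  N8 x:[23,63/2] y:[29,101/3] z:[21,88/3] -> hit [29,88/3], descend [9, 10]
    N9 x:[51/2,63/2] y:[92/3,32] z:[21,88/3] -> miss, prune
    N10 x:[23,49/2] y:[29,101/3] z:[73/3,79/3] -> miss, prune

Visited [0, 1, 2, 6, 4, 7, 8, 9, 10]. Tests: 9 box, 1 leaf. Nearest: P13.

== RESULT ==
9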